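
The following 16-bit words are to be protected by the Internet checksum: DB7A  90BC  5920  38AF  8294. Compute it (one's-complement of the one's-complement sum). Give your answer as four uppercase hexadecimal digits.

7F64

One's-complement addition (fold any carry out of bit 15 back into bit 0):
  0xDB7A + 0x90BC = 0x16C36 → wrap carry → 0x6C37
  0x6C37 + 0x5920 = 0x0C557
  0xC557 + 0x38AF = 0x0FE06
  0xFE06 + 0x8294 = 0x1809A → wrap carry → 0x809B
One's-complement sum = 0x809B.
Checksum = ~0x809B & 0xFFFF = 0x7F64.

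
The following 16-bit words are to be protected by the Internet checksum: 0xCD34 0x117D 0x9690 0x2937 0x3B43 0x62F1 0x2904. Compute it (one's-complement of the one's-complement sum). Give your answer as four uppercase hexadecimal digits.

9A4D

One's-complement addition (fold any carry out of bit 15 back into bit 0):
  0xCD34 + 0x117D = 0x0DEB1
  0xDEB1 + 0x9690 = 0x17541 → wrap carry → 0x7542
  0x7542 + 0x2937 = 0x09E79
  0x9E79 + 0x3B43 = 0x0D9BC
  0xD9BC + 0x62F1 = 0x13CAD → wrap carry → 0x3CAE
  0x3CAE + 0x2904 = 0x065B2
One's-complement sum = 0x65B2.
Checksum = ~0x65B2 & 0xFFFF = 0x9A4D.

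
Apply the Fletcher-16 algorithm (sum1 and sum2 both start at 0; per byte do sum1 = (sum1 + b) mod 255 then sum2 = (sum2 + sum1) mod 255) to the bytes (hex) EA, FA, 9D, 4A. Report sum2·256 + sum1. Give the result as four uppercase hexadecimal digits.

22CD

Running sums (mod 255):
  after byte 0 (EA): sum1=234, sum2=234
  after byte 1 (FA): sum1=229, sum2=208
  after byte 2 (9D): sum1=131, sum2=84
  after byte 3 (4A): sum1=205, sum2=34
Checksum = sum2·256 + sum1 = 34·256 + 205 = 8909 = 0x22CD.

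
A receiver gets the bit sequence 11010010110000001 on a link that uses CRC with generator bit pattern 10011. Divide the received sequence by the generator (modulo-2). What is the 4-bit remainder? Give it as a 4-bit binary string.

0110

Modulo-2 division of 11010010110000001 by 10011:
  pos 0: 11010 XOR 10011 = 01001
  pos 1: 10010 XOR 10011 = 00001
  pos 5: 11011 XOR 10011 = 01000
  pos 6: 10000 XOR 10011 = 00011
  pos 9: 11000 XOR 10011 = 01011
  pos 10: 10110 XOR 10011 = 00101
  pos 12: 10101 XOR 10011 = 00110
Remainder = 0110 (nonzero — an error is detected).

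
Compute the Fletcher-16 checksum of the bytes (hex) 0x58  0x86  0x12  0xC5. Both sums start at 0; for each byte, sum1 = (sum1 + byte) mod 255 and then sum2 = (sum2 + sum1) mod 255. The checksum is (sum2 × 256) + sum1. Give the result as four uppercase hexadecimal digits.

DEB6

Running sums (mod 255):
  after byte 0 (0x58): sum1=88, sum2=88
  after byte 1 (0x86): sum1=222, sum2=55
  after byte 2 (0x12): sum1=240, sum2=40
  after byte 3 (0xC5): sum1=182, sum2=222
Checksum = sum2·256 + sum1 = 222·256 + 182 = 57014 = 0xDEB6.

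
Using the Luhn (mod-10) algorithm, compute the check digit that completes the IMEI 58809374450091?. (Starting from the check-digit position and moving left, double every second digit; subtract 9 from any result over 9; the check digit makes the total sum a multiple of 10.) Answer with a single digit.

4

Partial digits right→left: 1 9 0 0 5 4 4 7 3 9 0 8 8 5
Double every second digit counting from the check-digit position (so the 1st, 3rd, 5th, ... of the partial from the right).
  doubled (with −9 where >9): 2 0 1 8 6 0 7 → sum 24
  kept as-is: 9 0 4 7 9 8 5 → sum 42
Total = 24 + 42 = 66.
Check digit = (10 − (66 mod 10)) mod 10 = 4.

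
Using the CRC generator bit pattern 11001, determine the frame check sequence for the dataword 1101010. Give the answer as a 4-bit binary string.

Append 4 zeros: 11010100000. Divide by 11001 (XOR where the leading bit is 1):
  pos 0: 11010 XOR 11001 = 00011
  pos 3: 11100 XOR 11001 = 00101
  pos 5: 10100 XOR 11001 = 01101
  pos 6: 11010 XOR 11001 = 00011
Remainder (last 4 bits) = 0011. This is the CRC / FCS.

0011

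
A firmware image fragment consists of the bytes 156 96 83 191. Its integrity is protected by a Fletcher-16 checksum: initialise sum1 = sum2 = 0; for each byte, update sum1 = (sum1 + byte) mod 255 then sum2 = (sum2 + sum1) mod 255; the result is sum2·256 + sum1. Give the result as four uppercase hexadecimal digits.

F910

Running sums (mod 255):
  after byte 0 (156): sum1=156, sum2=156
  after byte 1 (96): sum1=252, sum2=153
  after byte 2 (83): sum1=80, sum2=233
  after byte 3 (191): sum1=16, sum2=249
Checksum = sum2·256 + sum1 = 249·256 + 16 = 63760 = 0xF910.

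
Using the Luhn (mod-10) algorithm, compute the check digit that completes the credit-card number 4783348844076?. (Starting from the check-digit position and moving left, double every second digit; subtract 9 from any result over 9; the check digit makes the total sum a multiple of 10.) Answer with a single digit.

8

Partial digits right→left: 6 7 0 4 4 8 8 4 3 3 8 7 4
Double every second digit counting from the check-digit position (so the 1st, 3rd, 5th, ... of the partial from the right).
  doubled (with −9 where >9): 3 0 8 7 6 7 8 → sum 39
  kept as-is: 7 4 8 4 3 7 → sum 33
Total = 39 + 33 = 72.
Check digit = (10 − (72 mod 10)) mod 10 = 8.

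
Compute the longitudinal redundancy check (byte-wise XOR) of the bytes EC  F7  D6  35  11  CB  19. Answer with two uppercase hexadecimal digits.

3B

XOR the bytes together:
  start with 0xEC
  0xEC ⊕ 0xF7 = 0x1B
  0x1B ⊕ 0xD6 = 0xCD
  0xCD ⊕ 0x35 = 0xF8
  0xF8 ⊕ 0x11 = 0xE9
  0xE9 ⊕ 0xCB = 0x22
  0x22 ⊕ 0x19 = 0x3B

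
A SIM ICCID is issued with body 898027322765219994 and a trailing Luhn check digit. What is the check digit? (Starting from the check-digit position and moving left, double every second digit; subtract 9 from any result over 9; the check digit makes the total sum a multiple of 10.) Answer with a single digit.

8

Partial digits right→left: 4 9 9 9 1 2 5 6 7 2 2 3 7 2 0 8 9 8
Double every second digit counting from the check-digit position (so the 1st, 3rd, 5th, ... of the partial from the right).
  doubled (with −9 where >9): 8 9 2 1 5 4 5 0 9 → sum 43
  kept as-is: 9 9 2 6 2 3 2 8 8 → sum 49
Total = 43 + 49 = 92.
Check digit = (10 − (92 mod 10)) mod 10 = 8.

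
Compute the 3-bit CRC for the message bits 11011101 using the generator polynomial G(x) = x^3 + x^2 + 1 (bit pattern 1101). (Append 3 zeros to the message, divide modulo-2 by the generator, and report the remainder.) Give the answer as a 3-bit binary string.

Append 3 zeros: 11011101000. Divide by 1101 (XOR where the leading bit is 1):
  pos 0: 1101 XOR 1101 = 0000
  pos 4: 1101 XOR 1101 = 0000
Remainder (last 3 bits) = 000. This is the CRC / FCS.

000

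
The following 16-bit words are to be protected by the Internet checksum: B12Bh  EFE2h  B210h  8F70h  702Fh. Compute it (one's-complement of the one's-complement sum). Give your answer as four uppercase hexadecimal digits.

One's-complement addition (fold any carry out of bit 15 back into bit 0):
  0xB12B + 0xEFE2 = 0x1A10D → wrap carry → 0xA10E
  0xA10E + 0xB210 = 0x1531E → wrap carry → 0x531F
  0x531F + 0x8F70 = 0x0E28F
  0xE28F + 0x702F = 0x152BE → wrap carry → 0x52BF
One's-complement sum = 0x52BF.
Checksum = ~0x52BF & 0xFFFF = 0xAD40.

AD40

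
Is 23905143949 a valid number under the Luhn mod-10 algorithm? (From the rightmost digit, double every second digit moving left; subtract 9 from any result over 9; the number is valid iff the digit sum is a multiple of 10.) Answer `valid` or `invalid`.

From the right, keep odd positions and double even positions (subtract 9 from any doubled value over 9):
  doubled (positions 2,4,...): 8 6 2 0 6 → sum 22
  kept (positions 1,3,...): 9 9 4 5 9 2 → sum 38
Total = 60.
60 mod 10 = 0, so the number is valid.

valid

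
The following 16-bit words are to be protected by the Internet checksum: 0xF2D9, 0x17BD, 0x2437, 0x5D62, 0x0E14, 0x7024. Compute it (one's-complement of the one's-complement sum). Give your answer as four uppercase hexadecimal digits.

One's-complement addition (fold any carry out of bit 15 back into bit 0):
  0xF2D9 + 0x17BD = 0x10A96 → wrap carry → 0x0A97
  0x0A97 + 0x2437 = 0x02ECE
  0x2ECE + 0x5D62 = 0x08C30
  0x8C30 + 0x0E14 = 0x09A44
  0x9A44 + 0x7024 = 0x10A68 → wrap carry → 0x0A69
One's-complement sum = 0x0A69.
Checksum = ~0x0A69 & 0xFFFF = 0xF596.

F596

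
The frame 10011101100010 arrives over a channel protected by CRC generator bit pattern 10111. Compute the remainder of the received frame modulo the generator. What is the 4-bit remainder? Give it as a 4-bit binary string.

0010

Modulo-2 division of 10011101100010 by 10111:
  pos 0: 10011 XOR 10111 = 00100
  pos 2: 10010 XOR 10111 = 00101
  pos 4: 10111 XOR 10111 = 00000
Remainder = 0010 (nonzero — an error is detected).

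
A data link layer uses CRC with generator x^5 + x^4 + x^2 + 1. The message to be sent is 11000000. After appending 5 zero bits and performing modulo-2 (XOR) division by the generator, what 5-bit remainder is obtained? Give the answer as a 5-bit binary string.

10010

Append 5 zeros: 1100000000000. Divide by 110101 (XOR where the leading bit is 1):
  pos 0: 110000 XOR 110101 = 000101
  pos 3: 101000 XOR 110101 = 011101
  pos 4: 111010 XOR 110101 = 001111
  pos 6: 111100 XOR 110101 = 001001
Remainder (last 5 bits) = 10010. This is the CRC / FCS.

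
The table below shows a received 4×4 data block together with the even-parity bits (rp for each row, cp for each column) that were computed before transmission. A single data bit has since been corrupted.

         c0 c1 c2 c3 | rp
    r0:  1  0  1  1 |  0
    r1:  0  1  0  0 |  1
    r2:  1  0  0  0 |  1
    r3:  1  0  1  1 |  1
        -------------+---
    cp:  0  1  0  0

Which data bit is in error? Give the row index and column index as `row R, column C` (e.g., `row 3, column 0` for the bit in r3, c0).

row 0, column 0

Recompute each row's even parity and compare to rp:
  r0: data parity 1, sent rp 0 → mismatch
  r1: data parity 1, sent rp 1 → ok
  r2: data parity 1, sent rp 1 → ok
  r3: data parity 1, sent rp 1 → ok
Recompute each column's even parity and compare to cp:
  c0: data parity 1, sent cp 0 → mismatch
  c1: data parity 1, sent cp 1 → ok
  c2: data parity 0, sent cp 0 → ok
  c3: data parity 0, sent cp 0 → ok
Exactly one row (r0) and one column (c0) fail → the flipped bit is at their intersection.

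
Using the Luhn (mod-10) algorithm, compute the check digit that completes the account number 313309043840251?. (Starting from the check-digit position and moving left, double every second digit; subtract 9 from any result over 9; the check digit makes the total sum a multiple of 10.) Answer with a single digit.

Partial digits right→left: 1 5 2 0 4 8 3 4 0 9 0 3 3 1 3
Double every second digit counting from the check-digit position (so the 1st, 3rd, 5th, ... of the partial from the right).
  doubled (with −9 where >9): 2 4 8 6 0 0 6 6 → sum 32
  kept as-is: 5 0 8 4 9 3 1 → sum 30
Total = 32 + 30 = 62.
Check digit = (10 − (62 mod 10)) mod 10 = 8.

8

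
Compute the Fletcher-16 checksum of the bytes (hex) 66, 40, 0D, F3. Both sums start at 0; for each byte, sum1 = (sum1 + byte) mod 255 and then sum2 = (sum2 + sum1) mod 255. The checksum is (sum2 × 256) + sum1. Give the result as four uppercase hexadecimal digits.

Running sums (mod 255):
  after byte 0 (66): sum1=102, sum2=102
  after byte 1 (40): sum1=166, sum2=13
  after byte 2 (0D): sum1=179, sum2=192
  after byte 3 (F3): sum1=167, sum2=104
Checksum = sum2·256 + sum1 = 104·256 + 167 = 26791 = 0x68A7.

68A7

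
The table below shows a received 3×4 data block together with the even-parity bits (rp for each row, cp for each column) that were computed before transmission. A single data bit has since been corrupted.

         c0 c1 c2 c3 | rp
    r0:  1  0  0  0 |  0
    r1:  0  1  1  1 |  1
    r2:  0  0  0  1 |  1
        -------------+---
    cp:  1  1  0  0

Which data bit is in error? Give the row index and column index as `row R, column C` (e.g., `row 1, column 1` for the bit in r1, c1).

row 0, column 2

Recompute each row's even parity and compare to rp:
  r0: data parity 1, sent rp 0 → mismatch
  r1: data parity 1, sent rp 1 → ok
  r2: data parity 1, sent rp 1 → ok
Recompute each column's even parity and compare to cp:
  c0: data parity 1, sent cp 1 → ok
  c1: data parity 1, sent cp 1 → ok
  c2: data parity 1, sent cp 0 → mismatch
  c3: data parity 0, sent cp 0 → ok
Exactly one row (r0) and one column (c2) fail → the flipped bit is at their intersection.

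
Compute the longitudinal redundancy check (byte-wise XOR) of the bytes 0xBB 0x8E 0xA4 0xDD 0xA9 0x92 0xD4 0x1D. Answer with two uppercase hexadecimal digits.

XOR the bytes together:
  start with 0xBB
  0xBB ⊕ 0x8E = 0x35
  0x35 ⊕ 0xA4 = 0x91
  0x91 ⊕ 0xDD = 0x4C
  0x4C ⊕ 0xA9 = 0xE5
  0xE5 ⊕ 0x92 = 0x77
  0x77 ⊕ 0xD4 = 0xA3
  0xA3 ⊕ 0x1D = 0xBE

BE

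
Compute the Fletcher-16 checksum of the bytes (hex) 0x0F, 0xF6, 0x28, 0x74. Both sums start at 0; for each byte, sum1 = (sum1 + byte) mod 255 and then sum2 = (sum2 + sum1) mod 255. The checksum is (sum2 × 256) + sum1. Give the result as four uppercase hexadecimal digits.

E5A2

Running sums (mod 255):
  after byte 0 (0x0F): sum1=15, sum2=15
  after byte 1 (0xF6): sum1=6, sum2=21
  after byte 2 (0x28): sum1=46, sum2=67
  after byte 3 (0x74): sum1=162, sum2=229
Checksum = sum2·256 + sum1 = 229·256 + 162 = 58786 = 0xE5A2.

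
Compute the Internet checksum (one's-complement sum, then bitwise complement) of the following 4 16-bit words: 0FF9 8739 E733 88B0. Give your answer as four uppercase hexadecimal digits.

One's-complement addition (fold any carry out of bit 15 back into bit 0):
  0x0FF9 + 0x8739 = 0x09732
  0x9732 + 0xE733 = 0x17E65 → wrap carry → 0x7E66
  0x7E66 + 0x88B0 = 0x10716 → wrap carry → 0x0717
One's-complement sum = 0x0717.
Checksum = ~0x0717 & 0xFFFF = 0xF8E8.

F8E8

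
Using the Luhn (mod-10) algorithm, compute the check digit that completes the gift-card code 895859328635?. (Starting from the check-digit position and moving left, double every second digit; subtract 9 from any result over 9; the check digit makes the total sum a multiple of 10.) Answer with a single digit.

5

Partial digits right→left: 5 3 6 8 2 3 9 5 8 5 9 8
Double every second digit counting from the check-digit position (so the 1st, 3rd, 5th, ... of the partial from the right).
  doubled (with −9 where >9): 1 3 4 9 7 9 → sum 33
  kept as-is: 3 8 3 5 5 8 → sum 32
Total = 33 + 32 = 65.
Check digit = (10 − (65 mod 10)) mod 10 = 5.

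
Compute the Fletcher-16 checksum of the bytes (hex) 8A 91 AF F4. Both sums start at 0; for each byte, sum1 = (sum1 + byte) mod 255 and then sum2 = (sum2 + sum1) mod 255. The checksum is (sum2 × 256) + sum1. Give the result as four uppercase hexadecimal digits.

33C0

Running sums (mod 255):
  after byte 0 (8A): sum1=138, sum2=138
  after byte 1 (91): sum1=28, sum2=166
  after byte 2 (AF): sum1=203, sum2=114
  after byte 3 (F4): sum1=192, sum2=51
Checksum = sum2·256 + sum1 = 51·256 + 192 = 13248 = 0x33C0.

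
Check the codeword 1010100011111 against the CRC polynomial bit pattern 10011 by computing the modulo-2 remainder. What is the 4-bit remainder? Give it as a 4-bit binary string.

Modulo-2 division of 1010100011111 by 10011:
  pos 0: 10101 XOR 10011 = 00110
  pos 2: 11000 XOR 10011 = 01011
  pos 3: 10110 XOR 10011 = 00101
  pos 5: 10111 XOR 10011 = 00100
  pos 7: 10011 XOR 10011 = 00000
Remainder = 0001 (nonzero — an error is detected).

0001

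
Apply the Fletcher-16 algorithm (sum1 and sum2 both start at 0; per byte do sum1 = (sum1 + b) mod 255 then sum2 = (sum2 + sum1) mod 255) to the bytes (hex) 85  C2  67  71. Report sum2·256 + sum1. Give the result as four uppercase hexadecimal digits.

9E21

Running sums (mod 255):
  after byte 0 (85): sum1=133, sum2=133
  after byte 1 (C2): sum1=72, sum2=205
  after byte 2 (67): sum1=175, sum2=125
  after byte 3 (71): sum1=33, sum2=158
Checksum = sum2·256 + sum1 = 158·256 + 33 = 40481 = 0x9E21.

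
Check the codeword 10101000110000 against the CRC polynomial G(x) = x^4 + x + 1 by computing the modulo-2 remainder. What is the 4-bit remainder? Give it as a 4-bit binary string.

1100

Modulo-2 division of 10101000110000 by 10011:
  pos 0: 10101 XOR 10011 = 00110
  pos 2: 11000 XOR 10011 = 01011
  pos 3: 10110 XOR 10011 = 00101
  pos 5: 10111 XOR 10011 = 00100
  pos 7: 10000 XOR 10011 = 00011
Remainder = 1100 (nonzero — an error is detected).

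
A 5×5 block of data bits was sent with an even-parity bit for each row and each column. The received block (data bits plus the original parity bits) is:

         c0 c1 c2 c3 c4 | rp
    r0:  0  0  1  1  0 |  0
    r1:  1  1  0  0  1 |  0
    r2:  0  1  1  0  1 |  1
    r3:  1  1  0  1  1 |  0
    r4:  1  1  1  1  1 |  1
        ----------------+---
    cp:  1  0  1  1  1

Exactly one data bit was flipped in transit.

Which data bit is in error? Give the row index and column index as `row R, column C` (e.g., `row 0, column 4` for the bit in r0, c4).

row 1, column 4

Recompute each row's even parity and compare to rp:
  r0: data parity 0, sent rp 0 → ok
  r1: data parity 1, sent rp 0 → mismatch
  r2: data parity 1, sent rp 1 → ok
  r3: data parity 0, sent rp 0 → ok
  r4: data parity 1, sent rp 1 → ok
Recompute each column's even parity and compare to cp:
  c0: data parity 1, sent cp 1 → ok
  c1: data parity 0, sent cp 0 → ok
  c2: data parity 1, sent cp 1 → ok
  c3: data parity 1, sent cp 1 → ok
  c4: data parity 0, sent cp 1 → mismatch
Exactly one row (r1) and one column (c4) fail → the flipped bit is at their intersection.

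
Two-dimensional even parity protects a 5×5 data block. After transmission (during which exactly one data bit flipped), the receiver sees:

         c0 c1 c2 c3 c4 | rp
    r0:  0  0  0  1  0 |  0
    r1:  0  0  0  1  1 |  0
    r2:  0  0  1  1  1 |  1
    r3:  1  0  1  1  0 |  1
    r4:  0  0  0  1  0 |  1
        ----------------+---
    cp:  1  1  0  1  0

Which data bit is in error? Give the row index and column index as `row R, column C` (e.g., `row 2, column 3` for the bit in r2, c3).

row 0, column 1

Recompute each row's even parity and compare to rp:
  r0: data parity 1, sent rp 0 → mismatch
  r1: data parity 0, sent rp 0 → ok
  r2: data parity 1, sent rp 1 → ok
  r3: data parity 1, sent rp 1 → ok
  r4: data parity 1, sent rp 1 → ok
Recompute each column's even parity and compare to cp:
  c0: data parity 1, sent cp 1 → ok
  c1: data parity 0, sent cp 1 → mismatch
  c2: data parity 0, sent cp 0 → ok
  c3: data parity 1, sent cp 1 → ok
  c4: data parity 0, sent cp 0 → ok
Exactly one row (r0) and one column (c1) fail → the flipped bit is at their intersection.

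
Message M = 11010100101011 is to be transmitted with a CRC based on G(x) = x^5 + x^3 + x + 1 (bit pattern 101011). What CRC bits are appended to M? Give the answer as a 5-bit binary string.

10010

Append 5 zeros: 1101010010101100000. Divide by 101011 (XOR where the leading bit is 1):
  pos 0: 110101 XOR 101011 = 011110
  pos 1: 111100 XOR 101011 = 010111
  pos 2: 101110 XOR 101011 = 000101
  pos 5: 101101 XOR 101011 = 000110
  pos 8: 110011 XOR 101011 = 011000
  pos 9: 110000 XOR 101011 = 011011
  pos 10: 110110 XOR 101011 = 011101
  pos 11: 111010 XOR 101011 = 010001
  pos 12: 100010 XOR 101011 = 001001
Remainder (last 5 bits) = 10010. This is the CRC / FCS.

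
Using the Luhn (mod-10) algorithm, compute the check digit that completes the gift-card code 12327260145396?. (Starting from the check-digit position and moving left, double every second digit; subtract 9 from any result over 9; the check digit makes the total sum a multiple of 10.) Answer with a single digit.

Partial digits right→left: 6 9 3 5 4 1 0 6 2 7 2 3 2 1
Double every second digit counting from the check-digit position (so the 1st, 3rd, 5th, ... of the partial from the right).
  doubled (with −9 where >9): 3 6 8 0 4 4 4 → sum 29
  kept as-is: 9 5 1 6 7 3 1 → sum 32
Total = 29 + 32 = 61.
Check digit = (10 − (61 mod 10)) mod 10 = 9.

9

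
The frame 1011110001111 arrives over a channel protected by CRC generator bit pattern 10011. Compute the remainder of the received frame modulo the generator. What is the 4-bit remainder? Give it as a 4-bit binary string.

Modulo-2 division of 1011110001111 by 10011:
  pos 0: 10111 XOR 10011 = 00100
  pos 2: 10010 XOR 10011 = 00001
  pos 6: 10011 XOR 10011 = 00000
Remainder = 0011 (nonzero — an error is detected).

0011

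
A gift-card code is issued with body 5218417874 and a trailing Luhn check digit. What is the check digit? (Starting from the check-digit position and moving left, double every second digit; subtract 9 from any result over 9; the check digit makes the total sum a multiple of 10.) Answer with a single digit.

Partial digits right→left: 4 7 8 7 1 4 8 1 2 5
Double every second digit counting from the check-digit position (so the 1st, 3rd, 5th, ... of the partial from the right).
  doubled (with −9 where >9): 8 7 2 7 4 → sum 28
  kept as-is: 7 7 4 1 5 → sum 24
Total = 28 + 24 = 52.
Check digit = (10 − (52 mod 10)) mod 10 = 8.

8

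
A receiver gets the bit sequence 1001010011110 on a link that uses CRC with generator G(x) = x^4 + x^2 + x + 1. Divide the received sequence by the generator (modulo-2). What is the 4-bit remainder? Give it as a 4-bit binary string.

0010

Modulo-2 division of 1001010011110 by 10111:
  pos 0: 10010 XOR 10111 = 00101
  pos 2: 10110 XOR 10111 = 00001
  pos 6: 10111 XOR 10111 = 00000
Remainder = 0010 (nonzero — an error is detected).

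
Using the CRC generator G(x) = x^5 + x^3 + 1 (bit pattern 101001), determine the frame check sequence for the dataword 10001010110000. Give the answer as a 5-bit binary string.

01010

Append 5 zeros: 1000101011000000000. Divide by 101001 (XOR where the leading bit is 1):
  pos 0: 100010 XOR 101001 = 001011
  pos 2: 101110 XOR 101001 = 000111
  pos 5: 111110 XOR 101001 = 010111
  pos 6: 101110 XOR 101001 = 000111
  pos 9: 111000 XOR 101001 = 010001
  pos 10: 100010 XOR 101001 = 001011
  pos 12: 101100 XOR 101001 = 000101
Remainder (last 5 bits) = 01010. This is the CRC / FCS.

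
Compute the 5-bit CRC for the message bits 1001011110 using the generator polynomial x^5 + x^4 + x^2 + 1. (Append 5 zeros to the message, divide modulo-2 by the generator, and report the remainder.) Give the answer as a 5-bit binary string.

01111

Append 5 zeros: 100101111000000. Divide by 110101 (XOR where the leading bit is 1):
  pos 0: 100101 XOR 110101 = 010000
  pos 1: 100001 XOR 110101 = 010100
  pos 2: 101001 XOR 110101 = 011100
  pos 3: 111001 XOR 110101 = 001100
  pos 5: 110000 XOR 110101 = 000101
  pos 8: 101000 XOR 110101 = 011101
  pos 9: 111010 XOR 110101 = 001111
Remainder (last 5 bits) = 01111. This is the CRC / FCS.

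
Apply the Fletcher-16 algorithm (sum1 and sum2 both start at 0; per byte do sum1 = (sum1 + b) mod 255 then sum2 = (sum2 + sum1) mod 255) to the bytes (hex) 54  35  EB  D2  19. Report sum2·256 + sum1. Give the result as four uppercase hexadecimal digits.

FC61

Running sums (mod 255):
  after byte 0 (54): sum1=84, sum2=84
  after byte 1 (35): sum1=137, sum2=221
  after byte 2 (EB): sum1=117, sum2=83
  after byte 3 (D2): sum1=72, sum2=155
  after byte 4 (19): sum1=97, sum2=252
Checksum = sum2·256 + sum1 = 252·256 + 97 = 64609 = 0xFC61.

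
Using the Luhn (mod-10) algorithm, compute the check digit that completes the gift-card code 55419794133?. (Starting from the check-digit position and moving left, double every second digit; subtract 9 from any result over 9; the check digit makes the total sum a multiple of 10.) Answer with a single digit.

Partial digits right→left: 3 3 1 4 9 7 9 1 4 5 5
Double every second digit counting from the check-digit position (so the 1st, 3rd, 5th, ... of the partial from the right).
  doubled (with −9 where >9): 6 2 9 9 8 1 → sum 35
  kept as-is: 3 4 7 1 5 → sum 20
Total = 35 + 20 = 55.
Check digit = (10 − (55 mod 10)) mod 10 = 5.

5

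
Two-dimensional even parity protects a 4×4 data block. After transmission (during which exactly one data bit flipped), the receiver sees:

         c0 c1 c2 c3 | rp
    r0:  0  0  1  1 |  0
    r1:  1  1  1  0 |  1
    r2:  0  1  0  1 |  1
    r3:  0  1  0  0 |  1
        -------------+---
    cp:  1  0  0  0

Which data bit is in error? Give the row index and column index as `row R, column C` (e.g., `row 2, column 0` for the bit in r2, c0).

row 2, column 1

Recompute each row's even parity and compare to rp:
  r0: data parity 0, sent rp 0 → ok
  r1: data parity 1, sent rp 1 → ok
  r2: data parity 0, sent rp 1 → mismatch
  r3: data parity 1, sent rp 1 → ok
Recompute each column's even parity and compare to cp:
  c0: data parity 1, sent cp 1 → ok
  c1: data parity 1, sent cp 0 → mismatch
  c2: data parity 0, sent cp 0 → ok
  c3: data parity 0, sent cp 0 → ok
Exactly one row (r2) and one column (c1) fail → the flipped bit is at their intersection.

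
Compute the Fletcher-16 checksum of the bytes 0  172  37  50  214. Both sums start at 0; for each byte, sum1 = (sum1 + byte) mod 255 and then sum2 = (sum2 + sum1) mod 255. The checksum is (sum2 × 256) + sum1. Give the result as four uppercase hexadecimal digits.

Running sums (mod 255):
  after byte 0 (0): sum1=0, sum2=0
  after byte 1 (172): sum1=172, sum2=172
  after byte 2 (37): sum1=209, sum2=126
  after byte 3 (50): sum1=4, sum2=130
  after byte 4 (214): sum1=218, sum2=93
Checksum = sum2·256 + sum1 = 93·256 + 218 = 24026 = 0x5DDA.

5DDA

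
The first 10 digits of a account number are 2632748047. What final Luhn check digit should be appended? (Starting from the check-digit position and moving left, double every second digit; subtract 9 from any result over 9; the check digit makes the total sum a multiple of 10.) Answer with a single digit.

Partial digits right→left: 7 4 0 8 4 7 2 3 6 2
Double every second digit counting from the check-digit position (so the 1st, 3rd, 5th, ... of the partial from the right).
  doubled (with −9 where >9): 5 0 8 4 3 → sum 20
  kept as-is: 4 8 7 3 2 → sum 24
Total = 20 + 24 = 44.
Check digit = (10 − (44 mod 10)) mod 10 = 6.

6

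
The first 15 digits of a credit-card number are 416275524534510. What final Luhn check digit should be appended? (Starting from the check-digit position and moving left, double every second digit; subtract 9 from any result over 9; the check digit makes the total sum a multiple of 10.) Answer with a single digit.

8

Partial digits right→left: 0 1 5 4 3 5 4 2 5 5 7 2 6 1 4
Double every second digit counting from the check-digit position (so the 1st, 3rd, 5th, ... of the partial from the right).
  doubled (with −9 where >9): 0 1 6 8 1 5 3 8 → sum 32
  kept as-is: 1 4 5 2 5 2 1 → sum 20
Total = 32 + 20 = 52.
Check digit = (10 − (52 mod 10)) mod 10 = 8.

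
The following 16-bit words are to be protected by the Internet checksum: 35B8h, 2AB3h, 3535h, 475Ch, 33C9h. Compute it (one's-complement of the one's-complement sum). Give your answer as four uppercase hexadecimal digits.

EF39

One's-complement addition (fold any carry out of bit 15 back into bit 0):
  0x35B8 + 0x2AB3 = 0x0606B
  0x606B + 0x3535 = 0x095A0
  0x95A0 + 0x475C = 0x0DCFC
  0xDCFC + 0x33C9 = 0x110C5 → wrap carry → 0x10C6
One's-complement sum = 0x10C6.
Checksum = ~0x10C6 & 0xFFFF = 0xEF39.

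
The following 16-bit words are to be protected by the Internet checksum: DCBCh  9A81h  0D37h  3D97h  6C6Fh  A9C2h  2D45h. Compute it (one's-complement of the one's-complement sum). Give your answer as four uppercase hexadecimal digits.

One's-complement addition (fold any carry out of bit 15 back into bit 0):
  0xDCBC + 0x9A81 = 0x1773D → wrap carry → 0x773E
  0x773E + 0x0D37 = 0x08475
  0x8475 + 0x3D97 = 0x0C20C
  0xC20C + 0x6C6F = 0x12E7B → wrap carry → 0x2E7C
  0x2E7C + 0xA9C2 = 0x0D83E
  0xD83E + 0x2D45 = 0x10583 → wrap carry → 0x0584
One's-complement sum = 0x0584.
Checksum = ~0x0584 & 0xFFFF = 0xFA7B.

FA7B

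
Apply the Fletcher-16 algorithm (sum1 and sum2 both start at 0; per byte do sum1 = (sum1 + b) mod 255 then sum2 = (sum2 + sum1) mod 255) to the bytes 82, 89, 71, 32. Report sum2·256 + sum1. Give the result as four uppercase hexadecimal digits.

Running sums (mod 255):
  after byte 0 (82): sum1=82, sum2=82
  after byte 1 (89): sum1=171, sum2=253
  after byte 2 (71): sum1=242, sum2=240
  after byte 3 (32): sum1=19, sum2=4
Checksum = sum2·256 + sum1 = 4·256 + 19 = 1043 = 0x0413.

0413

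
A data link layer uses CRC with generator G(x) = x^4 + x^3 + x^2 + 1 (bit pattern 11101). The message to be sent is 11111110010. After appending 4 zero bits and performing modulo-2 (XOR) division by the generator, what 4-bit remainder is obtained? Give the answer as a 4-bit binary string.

1100

Append 4 zeros: 111111100100000. Divide by 11101 (XOR where the leading bit is 1):
  pos 0: 11111 XOR 11101 = 00010
  pos 3: 10110 XOR 11101 = 01011
  pos 4: 10110 XOR 11101 = 01011
  pos 5: 10111 XOR 11101 = 01010
  pos 6: 10100 XOR 11101 = 01001
  pos 7: 10010 XOR 11101 = 01111
  pos 8: 11110 XOR 11101 = 00011
Remainder (last 4 bits) = 1100. This is the CRC / FCS.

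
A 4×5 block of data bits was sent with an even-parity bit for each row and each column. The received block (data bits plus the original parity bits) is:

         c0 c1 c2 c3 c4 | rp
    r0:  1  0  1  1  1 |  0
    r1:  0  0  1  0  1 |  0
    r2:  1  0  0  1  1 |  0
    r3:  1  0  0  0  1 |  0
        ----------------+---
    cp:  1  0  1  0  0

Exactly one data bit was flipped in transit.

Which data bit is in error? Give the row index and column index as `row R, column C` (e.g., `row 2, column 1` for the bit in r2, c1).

row 2, column 2

Recompute each row's even parity and compare to rp:
  r0: data parity 0, sent rp 0 → ok
  r1: data parity 0, sent rp 0 → ok
  r2: data parity 1, sent rp 0 → mismatch
  r3: data parity 0, sent rp 0 → ok
Recompute each column's even parity and compare to cp:
  c0: data parity 1, sent cp 1 → ok
  c1: data parity 0, sent cp 0 → ok
  c2: data parity 0, sent cp 1 → mismatch
  c3: data parity 0, sent cp 0 → ok
  c4: data parity 0, sent cp 0 → ok
Exactly one row (r2) and one column (c2) fail → the flipped bit is at their intersection.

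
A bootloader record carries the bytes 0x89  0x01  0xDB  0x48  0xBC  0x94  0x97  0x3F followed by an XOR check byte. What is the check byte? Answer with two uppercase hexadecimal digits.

XOR the bytes together:
  start with 0x89
  0x89 ⊕ 0x01 = 0x88
  0x88 ⊕ 0xDB = 0x53
  0x53 ⊕ 0x48 = 0x1B
  0x1B ⊕ 0xBC = 0xA7
  0xA7 ⊕ 0x94 = 0x33
  0x33 ⊕ 0x97 = 0xA4
  0xA4 ⊕ 0x3F = 0x9B

9B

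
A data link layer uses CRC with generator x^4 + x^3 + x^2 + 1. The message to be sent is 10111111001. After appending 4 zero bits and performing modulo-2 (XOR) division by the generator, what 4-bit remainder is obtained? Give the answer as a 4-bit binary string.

1001

Append 4 zeros: 101111110010000. Divide by 11101 (XOR where the leading bit is 1):
  pos 0: 10111 XOR 11101 = 01010
  pos 1: 10101 XOR 11101 = 01000
  pos 2: 10001 XOR 11101 = 01100
  pos 3: 11001 XOR 11101 = 00100
  pos 5: 10000 XOR 11101 = 01101
  pos 6: 11011 XOR 11101 = 00110
  pos 8: 11000 XOR 11101 = 00101
  pos 10: 10100 XOR 11101 = 01001
Remainder (last 4 bits) = 1001. This is the CRC / FCS.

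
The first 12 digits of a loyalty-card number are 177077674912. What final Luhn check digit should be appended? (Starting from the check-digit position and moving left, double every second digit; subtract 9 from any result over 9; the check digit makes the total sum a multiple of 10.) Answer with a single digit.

6

Partial digits right→left: 2 1 9 4 7 6 7 7 0 7 7 1
Double every second digit counting from the check-digit position (so the 1st, 3rd, 5th, ... of the partial from the right).
  doubled (with −9 where >9): 4 9 5 5 0 5 → sum 28
  kept as-is: 1 4 6 7 7 1 → sum 26
Total = 28 + 26 = 54.
Check digit = (10 − (54 mod 10)) mod 10 = 6.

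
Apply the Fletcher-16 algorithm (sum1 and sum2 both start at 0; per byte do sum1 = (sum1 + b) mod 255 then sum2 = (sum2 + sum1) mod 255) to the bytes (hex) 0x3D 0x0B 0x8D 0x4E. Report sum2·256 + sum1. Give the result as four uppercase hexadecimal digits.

Running sums (mod 255):
  after byte 0 (0x3D): sum1=61, sum2=61
  after byte 1 (0x0B): sum1=72, sum2=133
  after byte 2 (0x8D): sum1=213, sum2=91
  after byte 3 (0x4E): sum1=36, sum2=127
Checksum = sum2·256 + sum1 = 127·256 + 36 = 32548 = 0x7F24.

7F24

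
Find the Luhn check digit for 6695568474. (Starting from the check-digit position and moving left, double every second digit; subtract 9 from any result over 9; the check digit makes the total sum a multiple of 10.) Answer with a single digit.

Partial digits right→left: 4 7 4 8 6 5 5 9 6 6
Double every second digit counting from the check-digit position (so the 1st, 3rd, 5th, ... of the partial from the right).
  doubled (with −9 where >9): 8 8 3 1 3 → sum 23
  kept as-is: 7 8 5 9 6 → sum 35
Total = 23 + 35 = 58.
Check digit = (10 − (58 mod 10)) mod 10 = 2.

2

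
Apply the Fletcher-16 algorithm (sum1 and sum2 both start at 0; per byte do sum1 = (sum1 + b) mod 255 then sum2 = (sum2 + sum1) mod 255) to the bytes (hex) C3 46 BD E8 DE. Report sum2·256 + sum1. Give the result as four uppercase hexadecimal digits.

Running sums (mod 255):
  after byte 0 (C3): sum1=195, sum2=195
  after byte 1 (46): sum1=10, sum2=205
  after byte 2 (BD): sum1=199, sum2=149
  after byte 3 (E8): sum1=176, sum2=70
  after byte 4 (DE): sum1=143, sum2=213
Checksum = sum2·256 + sum1 = 213·256 + 143 = 54671 = 0xD58F.

D58F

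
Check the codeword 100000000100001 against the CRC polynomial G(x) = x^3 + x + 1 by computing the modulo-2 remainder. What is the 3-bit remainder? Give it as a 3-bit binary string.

Modulo-2 division of 100000000100001 by 1011:
  pos 0: 1000 XOR 1011 = 0011
  pos 2: 1100 XOR 1011 = 0111
  pos 3: 1110 XOR 1011 = 0101
  pos 4: 1010 XOR 1011 = 0001
  pos 7: 1010 XOR 1011 = 0001
  pos 10: 1000 XOR 1011 = 0011
Remainder = 111 (nonzero — an error is detected).

111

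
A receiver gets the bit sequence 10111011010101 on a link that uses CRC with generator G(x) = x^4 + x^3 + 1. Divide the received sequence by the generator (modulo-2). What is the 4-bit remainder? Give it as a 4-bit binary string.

Modulo-2 division of 10111011010101 by 11001:
  pos 0: 10111 XOR 11001 = 01110
  pos 1: 11100 XOR 11001 = 00101
  pos 3: 10111 XOR 11001 = 01110
  pos 4: 11100 XOR 11001 = 00101
  pos 6: 10110 XOR 11001 = 01111
  pos 7: 11111 XOR 11001 = 00110
  pos 9: 11001 XOR 11001 = 00000
Remainder = 0000 (zero — the frame passes the CRC check).

0000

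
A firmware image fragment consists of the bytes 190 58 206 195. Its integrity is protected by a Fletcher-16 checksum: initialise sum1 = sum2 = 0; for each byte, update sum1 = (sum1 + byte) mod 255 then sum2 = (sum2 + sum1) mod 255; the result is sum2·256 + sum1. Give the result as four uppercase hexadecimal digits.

Running sums (mod 255):
  after byte 0 (190): sum1=190, sum2=190
  after byte 1 (58): sum1=248, sum2=183
  after byte 2 (206): sum1=199, sum2=127
  after byte 3 (195): sum1=139, sum2=11
Checksum = sum2·256 + sum1 = 11·256 + 139 = 2955 = 0x0B8B.

0B8B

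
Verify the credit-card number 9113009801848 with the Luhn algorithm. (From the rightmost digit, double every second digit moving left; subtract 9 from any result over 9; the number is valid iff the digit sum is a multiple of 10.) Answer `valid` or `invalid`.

From the right, keep odd positions and double even positions (subtract 9 from any doubled value over 9):
  doubled (positions 2,4,...): 8 2 7 0 6 2 → sum 25
  kept (positions 1,3,...): 8 8 0 9 0 1 9 → sum 35
Total = 60.
60 mod 10 = 0, so the number is valid.

valid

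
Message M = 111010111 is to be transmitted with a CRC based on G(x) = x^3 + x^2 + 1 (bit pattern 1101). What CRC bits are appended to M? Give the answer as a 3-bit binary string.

Append 3 zeros: 111010111000. Divide by 1101 (XOR where the leading bit is 1):
  pos 0: 1110 XOR 1101 = 0011
  pos 2: 1110 XOR 1101 = 0011
  pos 4: 1111 XOR 1101 = 0010
  pos 6: 1010 XOR 1101 = 0111
  pos 7: 1110 XOR 1101 = 0011
Remainder (last 3 bits) = 110. This is the CRC / FCS.

110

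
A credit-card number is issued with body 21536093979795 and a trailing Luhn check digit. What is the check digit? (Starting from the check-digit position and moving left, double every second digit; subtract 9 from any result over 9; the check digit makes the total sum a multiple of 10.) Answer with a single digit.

6

Partial digits right→left: 5 9 7 9 7 9 3 9 0 6 3 5 1 2
Double every second digit counting from the check-digit position (so the 1st, 3rd, 5th, ... of the partial from the right).
  doubled (with −9 where >9): 1 5 5 6 0 6 2 → sum 25
  kept as-is: 9 9 9 9 6 5 2 → sum 49
Total = 25 + 49 = 74.
Check digit = (10 − (74 mod 10)) mod 10 = 6.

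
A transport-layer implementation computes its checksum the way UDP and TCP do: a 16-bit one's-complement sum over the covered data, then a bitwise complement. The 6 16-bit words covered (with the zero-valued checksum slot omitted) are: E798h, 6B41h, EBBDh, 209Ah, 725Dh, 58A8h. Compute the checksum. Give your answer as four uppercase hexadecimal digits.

D5C7

One's-complement addition (fold any carry out of bit 15 back into bit 0):
  0xE798 + 0x6B41 = 0x152D9 → wrap carry → 0x52DA
  0x52DA + 0xEBBD = 0x13E97 → wrap carry → 0x3E98
  0x3E98 + 0x209A = 0x05F32
  0x5F32 + 0x725D = 0x0D18F
  0xD18F + 0x58A8 = 0x12A37 → wrap carry → 0x2A38
One's-complement sum = 0x2A38.
Checksum = ~0x2A38 & 0xFFFF = 0xD5C7.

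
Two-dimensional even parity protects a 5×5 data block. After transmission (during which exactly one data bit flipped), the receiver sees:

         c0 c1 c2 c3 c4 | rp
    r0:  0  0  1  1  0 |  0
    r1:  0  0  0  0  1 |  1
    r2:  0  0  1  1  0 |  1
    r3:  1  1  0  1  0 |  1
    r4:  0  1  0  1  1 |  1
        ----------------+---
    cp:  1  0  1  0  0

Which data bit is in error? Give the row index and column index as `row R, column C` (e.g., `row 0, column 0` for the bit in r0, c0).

row 2, column 2

Recompute each row's even parity and compare to rp:
  r0: data parity 0, sent rp 0 → ok
  r1: data parity 1, sent rp 1 → ok
  r2: data parity 0, sent rp 1 → mismatch
  r3: data parity 1, sent rp 1 → ok
  r4: data parity 1, sent rp 1 → ok
Recompute each column's even parity and compare to cp:
  c0: data parity 1, sent cp 1 → ok
  c1: data parity 0, sent cp 0 → ok
  c2: data parity 0, sent cp 1 → mismatch
  c3: data parity 0, sent cp 0 → ok
  c4: data parity 0, sent cp 0 → ok
Exactly one row (r2) and one column (c2) fail → the flipped bit is at their intersection.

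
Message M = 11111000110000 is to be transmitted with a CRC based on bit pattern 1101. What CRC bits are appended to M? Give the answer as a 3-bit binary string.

Append 3 zeros: 11111000110000000. Divide by 1101 (XOR where the leading bit is 1):
  pos 0: 1111 XOR 1101 = 0010
  pos 2: 1010 XOR 1101 = 0111
  pos 3: 1110 XOR 1101 = 0011
  pos 5: 1101 XOR 1101 = 0000
  pos 9: 1000 XOR 1101 = 0101
  pos 10: 1010 XOR 1101 = 0111
  pos 11: 1110 XOR 1101 = 0011
  pos 13: 1100 XOR 1101 = 0001
Remainder (last 3 bits) = 001. This is the CRC / FCS.

001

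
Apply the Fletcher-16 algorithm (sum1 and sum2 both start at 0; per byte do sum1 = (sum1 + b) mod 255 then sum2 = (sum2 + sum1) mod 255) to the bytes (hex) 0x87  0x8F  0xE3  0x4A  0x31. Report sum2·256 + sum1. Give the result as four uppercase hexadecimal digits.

Running sums (mod 255):
  after byte 0 (0x87): sum1=135, sum2=135
  after byte 1 (0x8F): sum1=23, sum2=158
  after byte 2 (0xE3): sum1=250, sum2=153
  after byte 3 (0x4A): sum1=69, sum2=222
  after byte 4 (0x31): sum1=118, sum2=85
Checksum = sum2·256 + sum1 = 85·256 + 118 = 21878 = 0x5576.

5576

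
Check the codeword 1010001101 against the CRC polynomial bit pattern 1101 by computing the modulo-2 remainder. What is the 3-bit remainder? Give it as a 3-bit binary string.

Modulo-2 division of 1010001101 by 1101:
  pos 0: 1010 XOR 1101 = 0111
  pos 1: 1110 XOR 1101 = 0011
  pos 3: 1101 XOR 1101 = 0000
Remainder = 101 (nonzero — an error is detected).

101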